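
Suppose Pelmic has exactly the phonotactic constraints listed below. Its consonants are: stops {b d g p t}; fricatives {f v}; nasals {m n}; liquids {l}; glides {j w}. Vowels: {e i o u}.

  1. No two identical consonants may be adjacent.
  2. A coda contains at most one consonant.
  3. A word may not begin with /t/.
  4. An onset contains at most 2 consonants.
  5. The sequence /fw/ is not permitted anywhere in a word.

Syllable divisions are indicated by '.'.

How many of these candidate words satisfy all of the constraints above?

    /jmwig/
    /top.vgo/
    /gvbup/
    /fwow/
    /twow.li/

0

/jmwig/ — violates constraint 4: syllable 1 onset /jmw/ has 3 consonants (> 2) → ill-formed
/top.vgo/ — violates constraint 3: word begins with /t/ → ill-formed
/gvbup/ — violates constraint 4: syllable 1 onset /gvb/ has 3 consonants (> 2) → ill-formed
/fwow/ — violates constraint 5: contains banned sequence /fw/ → ill-formed
/twow.li/ — violates constraint 3: word begins with /t/ → ill-formed
No form is well-formed → 0.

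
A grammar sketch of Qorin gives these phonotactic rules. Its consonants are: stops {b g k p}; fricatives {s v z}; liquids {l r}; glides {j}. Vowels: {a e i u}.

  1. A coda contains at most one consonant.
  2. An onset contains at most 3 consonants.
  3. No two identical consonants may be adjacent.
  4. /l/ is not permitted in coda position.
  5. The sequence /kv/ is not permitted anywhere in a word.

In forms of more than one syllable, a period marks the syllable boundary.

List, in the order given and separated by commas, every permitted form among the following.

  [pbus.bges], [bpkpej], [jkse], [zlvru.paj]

[pbus.bges], [jkse]

[pbus.bges] — σ1 onset /pb/ (2C), coda /s/ ok; σ2 onset /bg/ (2C), coda /s/ ok → permitted
[bpkpej] — violates constraint 2: syllable 1 onset /bpkp/ has 4 consonants (> 3) → not permitted
[jkse] — σ1 onset /jks/ (3C), coda /∅/ ok → permitted
[zlvru.paj] — violates constraint 2: syllable 1 onset /zlvr/ has 4 consonants (> 3) → not permitted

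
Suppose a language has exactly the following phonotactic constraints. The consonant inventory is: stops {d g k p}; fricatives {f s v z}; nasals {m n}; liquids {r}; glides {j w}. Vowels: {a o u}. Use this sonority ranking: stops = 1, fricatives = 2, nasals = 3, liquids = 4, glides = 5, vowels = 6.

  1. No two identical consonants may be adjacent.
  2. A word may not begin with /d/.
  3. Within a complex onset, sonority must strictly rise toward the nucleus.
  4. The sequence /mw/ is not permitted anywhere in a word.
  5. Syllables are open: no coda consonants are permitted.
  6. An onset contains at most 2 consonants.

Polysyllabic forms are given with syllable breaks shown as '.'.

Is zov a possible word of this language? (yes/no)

no

zov — violates constraint 5: syllable 1 coda /v/ has 1 consonant (> 0) → illicit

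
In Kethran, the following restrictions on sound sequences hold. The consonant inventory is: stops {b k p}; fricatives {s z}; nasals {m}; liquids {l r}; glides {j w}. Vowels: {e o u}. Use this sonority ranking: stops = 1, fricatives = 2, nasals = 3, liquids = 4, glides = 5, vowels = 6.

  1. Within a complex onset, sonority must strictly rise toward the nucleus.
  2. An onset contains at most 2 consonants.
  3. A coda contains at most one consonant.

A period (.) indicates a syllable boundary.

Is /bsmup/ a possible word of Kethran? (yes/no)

/bsmup/ — violates constraint 2: syllable 1 onset /bsm/ has 3 consonants (> 2) → phonotactically illegal

no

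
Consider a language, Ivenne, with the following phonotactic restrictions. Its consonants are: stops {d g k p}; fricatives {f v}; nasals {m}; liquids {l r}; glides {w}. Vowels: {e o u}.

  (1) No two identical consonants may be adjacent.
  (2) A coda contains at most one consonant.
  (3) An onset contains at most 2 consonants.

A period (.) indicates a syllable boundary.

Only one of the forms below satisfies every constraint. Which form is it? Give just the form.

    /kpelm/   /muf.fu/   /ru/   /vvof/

/ru/

/kpelm/ — violates constraint 2: syllable 1 coda /lm/ has 2 consonants (> 1) → ill-formed
/muf.fu/ — violates constraint 1: adjacent identical consonants /ff/ → ill-formed
/ru/ — σ1 onset /r/, coda /∅/ ok → well-formed
/vvof/ — violates constraint 1: adjacent identical consonants /vv/ → ill-formed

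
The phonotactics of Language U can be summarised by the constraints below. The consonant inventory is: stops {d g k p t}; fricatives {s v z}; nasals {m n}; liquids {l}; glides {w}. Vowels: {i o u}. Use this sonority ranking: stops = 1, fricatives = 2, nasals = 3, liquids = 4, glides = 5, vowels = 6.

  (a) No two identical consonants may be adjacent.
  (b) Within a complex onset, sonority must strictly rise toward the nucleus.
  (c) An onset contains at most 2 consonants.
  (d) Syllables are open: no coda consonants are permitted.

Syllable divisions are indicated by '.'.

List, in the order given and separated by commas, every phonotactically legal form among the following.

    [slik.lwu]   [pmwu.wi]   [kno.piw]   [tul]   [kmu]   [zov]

[kmu]

[slik.lwu] — violates constraint (d): syllable 1 coda /k/ has 1 consonant (> 0) → phonotactically illegal
[pmwu.wi] — violates constraint (c): syllable 1 onset /pmw/ has 3 consonants (> 2) → phonotactically illegal
[kno.piw] — violates constraint (d): syllable 2 coda /w/ has 1 consonant (> 0) → phonotactically illegal
[tul] — violates constraint (d): syllable 1 coda /l/ has 1 consonant (> 0) → phonotactically illegal
[kmu] — σ1 onset /km/ (1→3 rises), coda /∅/ ok → phonotactically legal
[zov] — violates constraint (d): syllable 1 coda /v/ has 1 consonant (> 0) → phonotactically illegal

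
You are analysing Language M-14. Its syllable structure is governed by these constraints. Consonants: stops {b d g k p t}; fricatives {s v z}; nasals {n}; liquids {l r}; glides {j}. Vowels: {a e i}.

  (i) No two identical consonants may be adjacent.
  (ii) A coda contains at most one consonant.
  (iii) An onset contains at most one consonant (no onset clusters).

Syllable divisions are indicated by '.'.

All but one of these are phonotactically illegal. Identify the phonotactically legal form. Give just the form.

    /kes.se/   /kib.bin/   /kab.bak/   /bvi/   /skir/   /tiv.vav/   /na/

/kes.se/ — violates constraint (i): adjacent identical consonants /ss/ → phonotactically illegal
/kib.bin/ — violates constraint (i): adjacent identical consonants /bb/ → phonotactically illegal
/kab.bak/ — violates constraint (i): adjacent identical consonants /bb/ → phonotactically illegal
/bvi/ — violates constraint (iii): syllable 1 onset /bv/ has 2 consonants (> 1) → phonotactically illegal
/skir/ — violates constraint (iii): syllable 1 onset /sk/ has 2 consonants (> 1) → phonotactically illegal
/tiv.vav/ — violates constraint (i): adjacent identical consonants /vv/ → phonotactically illegal
/na/ — σ1 onset /n/, coda /∅/ ok → phonotactically legal

/na/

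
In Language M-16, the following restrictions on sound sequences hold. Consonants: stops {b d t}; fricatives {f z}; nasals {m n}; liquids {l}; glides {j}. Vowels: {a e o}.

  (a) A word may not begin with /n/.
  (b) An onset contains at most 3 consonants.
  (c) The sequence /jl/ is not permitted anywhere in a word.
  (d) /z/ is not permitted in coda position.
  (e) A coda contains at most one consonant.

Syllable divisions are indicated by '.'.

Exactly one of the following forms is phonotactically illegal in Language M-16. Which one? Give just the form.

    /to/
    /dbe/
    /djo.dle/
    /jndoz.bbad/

/to/ — σ1 onset /t/, coda /∅/ ok → phonotactically legal
/dbe/ — σ1 onset /db/ (2C), coda /∅/ ok → phonotactically legal
/djo.dle/ — σ1 onset /dj/ (2C), coda /∅/ ok; σ2 onset /dl/ (2C), coda /∅/ ok → phonotactically legal
/jndoz.bbad/ — violates constraint (d): syllable 1 coda contains /z/ → phonotactically illegal

/jndoz.bbad/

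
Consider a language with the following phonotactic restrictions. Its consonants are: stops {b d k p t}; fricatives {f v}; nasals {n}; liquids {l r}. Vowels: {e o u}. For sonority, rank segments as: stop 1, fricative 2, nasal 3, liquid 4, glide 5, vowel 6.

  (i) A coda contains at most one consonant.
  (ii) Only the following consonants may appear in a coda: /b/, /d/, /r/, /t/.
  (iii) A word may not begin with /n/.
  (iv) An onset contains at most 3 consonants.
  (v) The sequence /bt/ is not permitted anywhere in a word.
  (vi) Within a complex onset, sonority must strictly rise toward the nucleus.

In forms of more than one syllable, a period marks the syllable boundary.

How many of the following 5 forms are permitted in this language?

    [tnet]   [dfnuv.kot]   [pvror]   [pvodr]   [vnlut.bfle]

[tnet] — σ1 onset /tn/ (1→3 rises), coda /t/ ok → permitted
[dfnuv.kot] — violates constraint (ii): syllable 1 coda contains /v/, which is not a licensed coda consonant → not permitted
[pvror] — σ1 onset /pvr/ (1→2→4 rises), coda /r/ ok → permitted
[pvodr] — violates constraint (i): syllable 1 coda /dr/ has 2 consonants (> 1) → not permitted
[vnlut.bfle] — σ1 onset /vnl/ (2→3→4 rises), coda /t/ ok; σ2 onset /bfl/ (1→2→4 rises), coda /∅/ ok → permitted
Permitted: [tnet], [pvror], [vnlut.bfle] → 3.

3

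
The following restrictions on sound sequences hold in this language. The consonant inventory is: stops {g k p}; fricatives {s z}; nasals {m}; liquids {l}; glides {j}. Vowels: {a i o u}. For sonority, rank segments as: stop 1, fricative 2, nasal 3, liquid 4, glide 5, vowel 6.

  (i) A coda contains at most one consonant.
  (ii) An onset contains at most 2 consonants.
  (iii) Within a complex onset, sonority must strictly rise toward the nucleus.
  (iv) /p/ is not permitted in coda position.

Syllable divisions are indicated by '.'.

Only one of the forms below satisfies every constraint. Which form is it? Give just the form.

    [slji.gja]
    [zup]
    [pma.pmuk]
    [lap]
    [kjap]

[slji.gja] — violates constraint (ii): syllable 1 onset /slj/ has 3 consonants (> 2) → illicit
[zup] — violates constraint (iv): syllable 1 coda contains /p/ → illicit
[pma.pmuk] — σ1 onset /pm/ (1→3 rises), coda /∅/ ok; σ2 onset /pm/ (1→3 rises), coda /k/ ok → licit
[lap] — violates constraint (iv): syllable 1 coda contains /p/ → illicit
[kjap] — violates constraint (iv): syllable 1 coda contains /p/ → illicit

[pma.pmuk]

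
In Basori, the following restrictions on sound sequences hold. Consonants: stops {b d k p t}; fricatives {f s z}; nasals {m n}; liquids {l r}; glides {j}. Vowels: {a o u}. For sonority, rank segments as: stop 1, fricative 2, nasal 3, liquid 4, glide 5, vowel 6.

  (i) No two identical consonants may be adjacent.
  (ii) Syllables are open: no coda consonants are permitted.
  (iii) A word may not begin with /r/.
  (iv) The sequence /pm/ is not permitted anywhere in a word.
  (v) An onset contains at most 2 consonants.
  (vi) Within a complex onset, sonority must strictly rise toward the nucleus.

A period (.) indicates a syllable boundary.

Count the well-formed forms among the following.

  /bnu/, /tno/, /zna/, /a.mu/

/bnu/ — σ1 onset /bn/ (1→3 rises), coda /∅/ ok → well-formed
/tno/ — σ1 onset /tn/ (1→3 rises), coda /∅/ ok → well-formed
/zna/ — σ1 onset /zn/ (2→3 rises), coda /∅/ ok → well-formed
/a.mu/ — σ1 onset /∅/, coda /∅/ ok; σ2 onset /m/, coda /∅/ ok → well-formed
Well-formed: /bnu/, /tno/, /zna/, /a.mu/ → 4.

4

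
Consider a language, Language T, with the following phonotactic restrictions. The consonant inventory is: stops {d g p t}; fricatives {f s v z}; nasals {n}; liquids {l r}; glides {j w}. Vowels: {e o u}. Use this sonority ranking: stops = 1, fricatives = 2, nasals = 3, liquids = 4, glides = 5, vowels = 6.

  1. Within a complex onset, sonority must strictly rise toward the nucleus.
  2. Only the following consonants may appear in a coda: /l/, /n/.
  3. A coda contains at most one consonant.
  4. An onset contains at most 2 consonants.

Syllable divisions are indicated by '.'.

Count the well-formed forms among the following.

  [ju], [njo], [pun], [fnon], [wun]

[ju] — σ1 onset /j/, coda /∅/ ok → well-formed
[njo] — σ1 onset /nj/ (3→5 rises), coda /∅/ ok → well-formed
[pun] — σ1 onset /p/, coda /n/ ok → well-formed
[fnon] — σ1 onset /fn/ (2→3 rises), coda /n/ ok → well-formed
[wun] — σ1 onset /w/, coda /n/ ok → well-formed
Well-formed: [ju], [njo], [pun], [fnon], [wun] → 5.

5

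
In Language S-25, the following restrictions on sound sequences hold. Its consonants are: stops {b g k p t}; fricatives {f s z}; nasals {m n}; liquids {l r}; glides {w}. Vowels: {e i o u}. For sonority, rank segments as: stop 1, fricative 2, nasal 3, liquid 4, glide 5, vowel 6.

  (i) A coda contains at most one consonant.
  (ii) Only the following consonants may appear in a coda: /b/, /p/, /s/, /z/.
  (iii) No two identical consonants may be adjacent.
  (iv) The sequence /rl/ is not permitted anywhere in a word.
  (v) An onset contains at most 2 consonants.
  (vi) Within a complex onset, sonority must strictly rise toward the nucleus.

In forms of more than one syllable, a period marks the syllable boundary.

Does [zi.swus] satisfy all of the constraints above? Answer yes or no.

[zi.swus] — σ1 onset /z/, coda /∅/ ok; σ2 onset /sw/ (2→5 rises), coda /s/ ok → well-formed

yes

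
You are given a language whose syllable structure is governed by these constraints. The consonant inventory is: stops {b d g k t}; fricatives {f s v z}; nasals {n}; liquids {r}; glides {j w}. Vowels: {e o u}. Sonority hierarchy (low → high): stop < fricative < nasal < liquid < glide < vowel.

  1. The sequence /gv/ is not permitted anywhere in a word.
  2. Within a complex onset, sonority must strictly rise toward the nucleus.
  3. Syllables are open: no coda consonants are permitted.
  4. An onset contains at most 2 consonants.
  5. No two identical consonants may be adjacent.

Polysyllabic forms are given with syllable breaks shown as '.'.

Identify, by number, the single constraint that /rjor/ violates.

3

/rjor/: syllable 1 coda /r/ has 1 consonant (> 0).
This is a violation of constraint 3: "Syllables are open: no coda consonants are permitted."
The remaining constraints (1, 2, 4, 5) are satisfied.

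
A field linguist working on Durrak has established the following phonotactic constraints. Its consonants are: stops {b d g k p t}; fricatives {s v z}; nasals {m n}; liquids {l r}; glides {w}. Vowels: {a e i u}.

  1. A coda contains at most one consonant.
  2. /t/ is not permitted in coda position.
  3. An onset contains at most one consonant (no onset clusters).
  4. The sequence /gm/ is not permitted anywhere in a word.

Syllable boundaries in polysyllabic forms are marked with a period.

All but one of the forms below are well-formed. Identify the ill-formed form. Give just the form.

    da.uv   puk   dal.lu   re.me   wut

da.uv — σ1 onset /d/, coda /∅/ ok; σ2 onset /∅/, coda /v/ ok → well-formed
puk — σ1 onset /p/, coda /k/ ok → well-formed
dal.lu — σ1 onset /d/, coda /l/ ok; σ2 onset /l/, coda /∅/ ok → well-formed
re.me — σ1 onset /r/, coda /∅/ ok; σ2 onset /m/, coda /∅/ ok → well-formed
wut — violates constraint 2: syllable 1 coda contains /t/ → ill-formed

wut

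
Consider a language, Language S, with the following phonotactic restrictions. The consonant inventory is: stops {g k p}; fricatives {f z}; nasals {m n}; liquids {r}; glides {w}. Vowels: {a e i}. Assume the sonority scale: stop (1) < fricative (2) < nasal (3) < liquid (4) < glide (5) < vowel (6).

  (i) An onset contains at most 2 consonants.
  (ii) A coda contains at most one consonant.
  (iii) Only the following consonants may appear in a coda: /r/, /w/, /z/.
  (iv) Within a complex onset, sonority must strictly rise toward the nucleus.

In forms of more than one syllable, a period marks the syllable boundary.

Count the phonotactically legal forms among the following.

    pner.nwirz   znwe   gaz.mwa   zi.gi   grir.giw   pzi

4

pner.nwirz — violates constraint (ii): syllable 2 coda /rz/ has 2 consonants (> 1) → phonotactically illegal
znwe — violates constraint (i): syllable 1 onset /znw/ has 3 consonants (> 2) → phonotactically illegal
gaz.mwa — σ1 onset /g/, coda /z/ ok; σ2 onset /mw/ (3→5 rises), coda /∅/ ok → phonotactically legal
zi.gi — σ1 onset /z/, coda /∅/ ok; σ2 onset /g/, coda /∅/ ok → phonotactically legal
grir.giw — σ1 onset /gr/ (1→4 rises), coda /r/ ok; σ2 onset /g/, coda /w/ ok → phonotactically legal
pzi — σ1 onset /pz/ (1→2 rises), coda /∅/ ok → phonotactically legal
Phonotactically legal: gaz.mwa, zi.gi, grir.giw, pzi → 4.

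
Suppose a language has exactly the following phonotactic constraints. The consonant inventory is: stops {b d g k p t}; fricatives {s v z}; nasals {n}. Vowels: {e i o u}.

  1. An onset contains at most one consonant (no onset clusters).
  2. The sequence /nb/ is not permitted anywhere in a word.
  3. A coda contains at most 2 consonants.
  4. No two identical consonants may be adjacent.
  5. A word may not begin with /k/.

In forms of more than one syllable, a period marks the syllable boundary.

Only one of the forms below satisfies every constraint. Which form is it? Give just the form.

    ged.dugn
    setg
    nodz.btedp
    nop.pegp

setg

ged.dugn — violates constraint 4: adjacent identical consonants /dd/ → not permitted
setg — σ1 onset /s/, coda /tg/ (2C) ok → permitted
nodz.btedp — violates constraint 1: syllable 2 onset /bt/ has 2 consonants (> 1) → not permitted
nop.pegp — violates constraint 4: adjacent identical consonants /pp/ → not permitted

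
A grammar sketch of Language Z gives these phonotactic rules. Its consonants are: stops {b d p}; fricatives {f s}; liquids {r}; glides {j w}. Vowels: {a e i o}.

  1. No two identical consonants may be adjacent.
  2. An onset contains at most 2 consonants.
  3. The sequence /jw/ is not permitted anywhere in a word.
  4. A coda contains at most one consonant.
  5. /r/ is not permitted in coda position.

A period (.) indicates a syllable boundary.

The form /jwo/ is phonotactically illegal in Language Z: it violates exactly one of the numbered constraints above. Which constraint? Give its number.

/jwo/: contains banned sequence /jw/.
This is a violation of constraint 3: "The sequence /jw/ is not permitted anywhere in a word."
The remaining constraints (1, 2, 4, 5) are satisfied.

3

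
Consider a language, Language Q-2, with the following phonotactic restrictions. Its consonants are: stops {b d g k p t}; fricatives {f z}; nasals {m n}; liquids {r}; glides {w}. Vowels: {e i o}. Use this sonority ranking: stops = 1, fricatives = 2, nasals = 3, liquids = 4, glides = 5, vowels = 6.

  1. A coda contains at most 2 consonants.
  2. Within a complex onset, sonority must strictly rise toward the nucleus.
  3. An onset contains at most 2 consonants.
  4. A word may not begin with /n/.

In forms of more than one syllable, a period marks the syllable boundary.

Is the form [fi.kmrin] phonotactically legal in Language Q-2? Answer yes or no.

no

[fi.kmrin] — violates constraint 3: syllable 2 onset /kmr/ has 3 consonants (> 2) → phonotactically illegal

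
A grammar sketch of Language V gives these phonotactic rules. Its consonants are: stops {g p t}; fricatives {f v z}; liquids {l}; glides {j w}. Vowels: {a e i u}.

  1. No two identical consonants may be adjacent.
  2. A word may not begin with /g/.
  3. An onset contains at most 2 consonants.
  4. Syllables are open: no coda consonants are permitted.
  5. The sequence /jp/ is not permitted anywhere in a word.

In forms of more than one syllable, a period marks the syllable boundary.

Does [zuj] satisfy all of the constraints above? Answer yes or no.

[zuj] — violates constraint 4: syllable 1 coda /j/ has 1 consonant (> 0) → phonotactically illegal

no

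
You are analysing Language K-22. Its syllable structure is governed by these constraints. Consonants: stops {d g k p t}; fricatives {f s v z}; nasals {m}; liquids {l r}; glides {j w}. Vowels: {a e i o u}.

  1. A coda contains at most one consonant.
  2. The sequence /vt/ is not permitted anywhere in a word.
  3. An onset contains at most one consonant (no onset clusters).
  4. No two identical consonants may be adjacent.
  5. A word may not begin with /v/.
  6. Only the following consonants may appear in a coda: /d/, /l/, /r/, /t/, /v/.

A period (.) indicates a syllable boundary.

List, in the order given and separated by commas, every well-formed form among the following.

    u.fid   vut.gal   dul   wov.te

u.fid, dul

u.fid — σ1 onset /∅/, coda /∅/ ok; σ2 onset /f/, coda /d/ ok → well-formed
vut.gal — violates constraint 5: word begins with /v/ → ill-formed
dul — σ1 onset /d/, coda /l/ ok → well-formed
wov.te — violates constraint 2: contains banned sequence /vt/ → ill-formed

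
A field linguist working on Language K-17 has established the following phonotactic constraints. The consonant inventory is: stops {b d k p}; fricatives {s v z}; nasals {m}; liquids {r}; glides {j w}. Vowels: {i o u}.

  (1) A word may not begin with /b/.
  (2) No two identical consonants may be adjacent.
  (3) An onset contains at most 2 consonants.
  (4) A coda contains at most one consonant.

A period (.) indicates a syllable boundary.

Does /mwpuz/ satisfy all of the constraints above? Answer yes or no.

/mwpuz/ — violates constraint 3: syllable 1 onset /mwp/ has 3 consonants (> 2) → not permitted

no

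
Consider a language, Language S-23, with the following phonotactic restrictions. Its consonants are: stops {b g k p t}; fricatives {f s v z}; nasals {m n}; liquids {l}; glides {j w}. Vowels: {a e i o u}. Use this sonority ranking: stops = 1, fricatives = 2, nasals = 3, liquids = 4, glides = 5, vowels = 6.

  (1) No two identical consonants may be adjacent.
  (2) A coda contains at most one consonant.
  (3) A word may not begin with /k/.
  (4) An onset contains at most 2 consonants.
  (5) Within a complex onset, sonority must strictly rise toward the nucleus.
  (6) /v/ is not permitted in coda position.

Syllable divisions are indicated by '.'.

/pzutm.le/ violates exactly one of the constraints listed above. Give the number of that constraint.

2

/pzutm.le/: syllable 1 coda /tm/ has 2 consonants (> 1).
This is a violation of constraint 2: "A coda contains at most one consonant."
The remaining constraints (1, 3, 4, 5, 6) are satisfied.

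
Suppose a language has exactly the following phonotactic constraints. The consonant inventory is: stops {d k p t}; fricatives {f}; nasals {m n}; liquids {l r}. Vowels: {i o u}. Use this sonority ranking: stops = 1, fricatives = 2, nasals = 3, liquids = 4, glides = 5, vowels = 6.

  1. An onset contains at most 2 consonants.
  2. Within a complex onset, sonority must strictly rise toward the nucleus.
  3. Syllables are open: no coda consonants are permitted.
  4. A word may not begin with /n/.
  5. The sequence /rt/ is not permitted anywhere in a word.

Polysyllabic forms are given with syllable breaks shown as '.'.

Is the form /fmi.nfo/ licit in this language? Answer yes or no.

no

/fmi.nfo/ — violates constraint 2: syllable 2 onset /nf/: /n/ (nasal, 3) → /f/ (fricative, 2) does not rise → illicit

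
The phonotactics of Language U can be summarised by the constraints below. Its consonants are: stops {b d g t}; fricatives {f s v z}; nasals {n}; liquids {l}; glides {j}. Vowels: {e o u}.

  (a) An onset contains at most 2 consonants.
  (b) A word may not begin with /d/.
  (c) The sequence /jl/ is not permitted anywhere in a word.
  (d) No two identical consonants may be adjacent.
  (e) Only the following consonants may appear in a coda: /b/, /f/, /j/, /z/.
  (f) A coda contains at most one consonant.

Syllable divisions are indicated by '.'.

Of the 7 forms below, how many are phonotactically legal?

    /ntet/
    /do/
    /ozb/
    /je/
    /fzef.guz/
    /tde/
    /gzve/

3

/ntet/ — violates constraint (e): syllable 1 coda contains /t/, which is not a licensed coda consonant → phonotactically illegal
/do/ — violates constraint (b): word begins with /d/ → phonotactically illegal
/ozb/ — violates constraint (f): syllable 1 coda /zb/ has 2 consonants (> 1) → phonotactically illegal
/je/ — σ1 onset /j/, coda /∅/ ok → phonotactically legal
/fzef.guz/ — σ1 onset /fz/ (2C), coda /f/ ok; σ2 onset /g/, coda /z/ ok → phonotactically legal
/tde/ — σ1 onset /td/ (2C), coda /∅/ ok → phonotactically legal
/gzve/ — violates constraint (a): syllable 1 onset /gzv/ has 3 consonants (> 2) → phonotactically illegal
Phonotactically legal: /je/, /fzef.guz/, /tde/ → 3.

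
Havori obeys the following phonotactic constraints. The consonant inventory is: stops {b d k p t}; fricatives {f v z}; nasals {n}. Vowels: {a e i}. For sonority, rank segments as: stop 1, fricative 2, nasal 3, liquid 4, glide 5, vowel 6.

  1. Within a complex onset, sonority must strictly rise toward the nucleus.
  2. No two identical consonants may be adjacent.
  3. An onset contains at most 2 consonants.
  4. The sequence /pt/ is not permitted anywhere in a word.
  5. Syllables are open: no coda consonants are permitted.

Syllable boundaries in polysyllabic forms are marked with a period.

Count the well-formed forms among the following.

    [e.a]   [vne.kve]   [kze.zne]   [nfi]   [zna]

[e.a] — σ1 onset /∅/, coda /∅/ ok; σ2 onset /∅/, coda /∅/ ok → well-formed
[vne.kve] — σ1 onset /vn/ (2→3 rises), coda /∅/ ok; σ2 onset /kv/ (1→2 rises), coda /∅/ ok → well-formed
[kze.zne] — σ1 onset /kz/ (1→2 rises), coda /∅/ ok; σ2 onset /zn/ (2→3 rises), coda /∅/ ok → well-formed
[nfi] — violates constraint 1: syllable 1 onset /nf/: /n/ (nasal, 3) → /f/ (fricative, 2) does not rise → ill-formed
[zna] — σ1 onset /zn/ (2→3 rises), coda /∅/ ok → well-formed
Well-formed: [e.a], [vne.kve], [kze.zne], [zna] → 4.

4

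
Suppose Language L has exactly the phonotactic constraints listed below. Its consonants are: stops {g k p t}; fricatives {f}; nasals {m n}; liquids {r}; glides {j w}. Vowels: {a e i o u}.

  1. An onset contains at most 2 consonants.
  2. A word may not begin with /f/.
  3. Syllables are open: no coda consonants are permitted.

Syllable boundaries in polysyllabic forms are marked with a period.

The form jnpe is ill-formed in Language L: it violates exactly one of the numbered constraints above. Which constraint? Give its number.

jnpe: syllable 1 onset /jnp/ has 3 consonants (> 2).
This is a violation of constraint 1: "An onset contains at most 2 consonants."
The remaining constraints (2, 3) are satisfied.

1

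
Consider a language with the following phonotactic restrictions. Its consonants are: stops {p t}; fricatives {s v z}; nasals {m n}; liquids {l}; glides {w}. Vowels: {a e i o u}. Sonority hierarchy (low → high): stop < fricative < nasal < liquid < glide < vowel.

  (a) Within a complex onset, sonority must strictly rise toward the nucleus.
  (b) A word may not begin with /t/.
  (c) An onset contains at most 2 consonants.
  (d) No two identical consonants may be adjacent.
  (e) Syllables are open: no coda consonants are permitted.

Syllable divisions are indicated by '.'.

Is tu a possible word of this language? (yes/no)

tu — violates constraint (b): word begins with /t/ → illicit

no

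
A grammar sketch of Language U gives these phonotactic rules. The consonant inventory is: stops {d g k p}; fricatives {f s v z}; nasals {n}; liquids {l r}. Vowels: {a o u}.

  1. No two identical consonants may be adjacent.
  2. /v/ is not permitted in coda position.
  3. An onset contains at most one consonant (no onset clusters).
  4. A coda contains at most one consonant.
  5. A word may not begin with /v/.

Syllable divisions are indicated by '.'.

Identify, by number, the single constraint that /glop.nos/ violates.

3

/glop.nos/: syllable 1 onset /gl/ has 2 consonants (> 1).
This is a violation of constraint 3: "An onset contains at most one consonant (no onset clusters)."
The remaining constraints (1, 2, 4, 5) are satisfied.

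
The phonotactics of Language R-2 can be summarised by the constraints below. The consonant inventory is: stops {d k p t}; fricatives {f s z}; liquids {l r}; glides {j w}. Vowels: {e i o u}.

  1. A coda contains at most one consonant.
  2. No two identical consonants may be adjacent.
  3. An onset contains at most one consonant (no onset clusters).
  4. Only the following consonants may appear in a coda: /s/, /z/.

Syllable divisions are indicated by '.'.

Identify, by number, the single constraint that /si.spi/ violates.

/si.spi/: syllable 2 onset /sp/ has 2 consonants (> 1).
This is a violation of constraint 3: "An onset contains at most one consonant (no onset clusters)."
The remaining constraints (1, 2, 4) are satisfied.

3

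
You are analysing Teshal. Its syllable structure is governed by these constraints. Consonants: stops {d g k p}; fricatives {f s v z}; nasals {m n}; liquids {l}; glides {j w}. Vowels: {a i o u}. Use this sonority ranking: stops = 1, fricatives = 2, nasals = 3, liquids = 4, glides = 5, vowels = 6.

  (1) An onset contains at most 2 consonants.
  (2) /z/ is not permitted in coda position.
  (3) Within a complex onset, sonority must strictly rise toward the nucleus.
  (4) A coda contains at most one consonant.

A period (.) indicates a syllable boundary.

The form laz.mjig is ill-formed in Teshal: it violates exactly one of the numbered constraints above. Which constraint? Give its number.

2

laz.mjig: syllable 1 coda contains /z/.
This is a violation of constraint 2: "/z/ is not permitted in coda position."
The remaining constraints (1, 3, 4) are satisfied.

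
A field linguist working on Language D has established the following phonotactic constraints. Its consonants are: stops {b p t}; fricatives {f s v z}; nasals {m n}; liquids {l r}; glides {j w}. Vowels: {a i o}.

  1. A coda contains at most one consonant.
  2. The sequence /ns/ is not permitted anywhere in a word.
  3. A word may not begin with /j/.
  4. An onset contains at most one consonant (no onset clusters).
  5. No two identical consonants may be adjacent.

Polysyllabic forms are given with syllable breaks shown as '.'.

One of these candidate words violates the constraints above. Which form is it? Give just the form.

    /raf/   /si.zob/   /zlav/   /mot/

/raf/ — σ1 onset /r/, coda /f/ ok → phonotactically legal
/si.zob/ — σ1 onset /s/, coda /∅/ ok; σ2 onset /z/, coda /b/ ok → phonotactically legal
/zlav/ — violates constraint 4: syllable 1 onset /zl/ has 2 consonants (> 1) → phonotactically illegal
/mot/ — σ1 onset /m/, coda /t/ ok → phonotactically legal

/zlav/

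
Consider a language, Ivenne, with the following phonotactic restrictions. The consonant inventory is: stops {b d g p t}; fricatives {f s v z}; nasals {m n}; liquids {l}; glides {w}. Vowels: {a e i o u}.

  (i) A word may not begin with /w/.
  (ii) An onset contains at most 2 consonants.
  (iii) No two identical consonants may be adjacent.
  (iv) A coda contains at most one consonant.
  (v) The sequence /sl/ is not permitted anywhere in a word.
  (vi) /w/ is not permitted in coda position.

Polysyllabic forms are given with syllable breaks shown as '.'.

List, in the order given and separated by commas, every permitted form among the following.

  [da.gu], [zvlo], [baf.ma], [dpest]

[da.gu] — σ1 onset /d/, coda /∅/ ok; σ2 onset /g/, coda /∅/ ok → permitted
[zvlo] — violates constraint (ii): syllable 1 onset /zvl/ has 3 consonants (> 2) → not permitted
[baf.ma] — σ1 onset /b/, coda /f/ ok; σ2 onset /m/, coda /∅/ ok → permitted
[dpest] — violates constraint (iv): syllable 1 coda /st/ has 2 consonants (> 1) → not permitted

[da.gu], [baf.ma]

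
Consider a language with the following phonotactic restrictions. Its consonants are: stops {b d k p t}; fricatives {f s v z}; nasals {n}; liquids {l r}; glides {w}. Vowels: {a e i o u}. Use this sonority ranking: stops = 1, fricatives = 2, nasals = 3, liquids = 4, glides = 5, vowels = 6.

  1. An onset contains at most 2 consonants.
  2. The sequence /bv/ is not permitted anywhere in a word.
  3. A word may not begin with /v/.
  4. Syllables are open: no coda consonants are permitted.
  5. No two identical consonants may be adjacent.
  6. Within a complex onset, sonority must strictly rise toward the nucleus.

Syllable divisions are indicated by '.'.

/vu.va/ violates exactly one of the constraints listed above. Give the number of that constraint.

/vu.va/: word begins with /v/.
This is a violation of constraint 3: "A word may not begin with /v/."
The remaining constraints (1, 2, 4, 5, 6) are satisfied.

3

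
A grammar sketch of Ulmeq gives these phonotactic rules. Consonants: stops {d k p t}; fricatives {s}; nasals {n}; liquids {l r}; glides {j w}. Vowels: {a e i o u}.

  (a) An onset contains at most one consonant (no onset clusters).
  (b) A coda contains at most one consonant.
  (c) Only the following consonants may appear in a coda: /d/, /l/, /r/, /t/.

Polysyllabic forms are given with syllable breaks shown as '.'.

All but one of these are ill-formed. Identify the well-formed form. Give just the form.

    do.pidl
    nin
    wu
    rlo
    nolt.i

do.pidl — violates constraint (b): syllable 2 coda /dl/ has 2 consonants (> 1) → ill-formed
nin — violates constraint (c): syllable 1 coda contains /n/, which is not a licensed coda consonant → ill-formed
wu — σ1 onset /w/, coda /∅/ ok → well-formed
rlo — violates constraint (a): syllable 1 onset /rl/ has 2 consonants (> 1) → ill-formed
nolt.i — violates constraint (b): syllable 1 coda /lt/ has 2 consonants (> 1) → ill-formed

wu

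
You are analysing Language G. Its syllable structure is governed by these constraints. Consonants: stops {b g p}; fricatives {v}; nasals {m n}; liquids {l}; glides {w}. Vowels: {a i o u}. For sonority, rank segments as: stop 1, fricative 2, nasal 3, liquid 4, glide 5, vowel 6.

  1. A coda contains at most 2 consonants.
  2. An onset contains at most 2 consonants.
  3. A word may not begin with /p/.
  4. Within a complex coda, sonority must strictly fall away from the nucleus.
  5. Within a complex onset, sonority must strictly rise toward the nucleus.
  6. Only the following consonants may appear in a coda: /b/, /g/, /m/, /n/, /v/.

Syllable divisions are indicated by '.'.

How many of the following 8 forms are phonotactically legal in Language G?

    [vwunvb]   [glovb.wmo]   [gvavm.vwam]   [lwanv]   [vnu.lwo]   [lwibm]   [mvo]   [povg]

[vwunvb] — violates constraint 1: syllable 1 coda /nvb/ has 3 consonants (> 2) → phonotactically illegal
[glovb.wmo] — violates constraint 5: syllable 2 onset /wm/: /w/ (glide, 5) → /m/ (nasal, 3) does not rise → phonotactically illegal
[gvavm.vwam] — violates constraint 4: syllable 1 coda /vm/: /v/ (fricative, 2) → /m/ (nasal, 3) does not fall → phonotactically illegal
[lwanv] — σ1 onset /lw/ (4→5 rises), coda /nv/ (3→2 falls) ok → phonotactically legal
[vnu.lwo] — σ1 onset /vn/ (2→3 rises), coda /∅/ ok; σ2 onset /lw/ (4→5 rises), coda /∅/ ok → phonotactically legal
[lwibm] — violates constraint 4: syllable 1 coda /bm/: /b/ (stop, 1) → /m/ (nasal, 3) does not fall → phonotactically illegal
[mvo] — violates constraint 5: syllable 1 onset /mv/: /m/ (nasal, 3) → /v/ (fricative, 2) does not rise → phonotactically illegal
[povg] — violates constraint 3: word begins with /p/ → phonotactically illegal
Phonotactically legal: [lwanv], [vnu.lwo] → 2.

2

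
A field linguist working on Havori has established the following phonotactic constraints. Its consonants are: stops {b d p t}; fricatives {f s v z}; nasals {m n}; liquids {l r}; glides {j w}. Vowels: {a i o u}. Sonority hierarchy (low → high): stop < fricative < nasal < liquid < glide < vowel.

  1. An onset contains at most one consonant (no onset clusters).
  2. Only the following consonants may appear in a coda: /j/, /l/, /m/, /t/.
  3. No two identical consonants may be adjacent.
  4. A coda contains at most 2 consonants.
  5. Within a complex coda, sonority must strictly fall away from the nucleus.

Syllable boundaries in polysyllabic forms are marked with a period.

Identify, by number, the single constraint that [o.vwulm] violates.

1

[o.vwulm]: syllable 2 onset /vw/ has 2 consonants (> 1).
This is a violation of constraint 1: "An onset contains at most one consonant (no onset clusters)."
The remaining constraints (2, 3, 4, 5) are satisfied.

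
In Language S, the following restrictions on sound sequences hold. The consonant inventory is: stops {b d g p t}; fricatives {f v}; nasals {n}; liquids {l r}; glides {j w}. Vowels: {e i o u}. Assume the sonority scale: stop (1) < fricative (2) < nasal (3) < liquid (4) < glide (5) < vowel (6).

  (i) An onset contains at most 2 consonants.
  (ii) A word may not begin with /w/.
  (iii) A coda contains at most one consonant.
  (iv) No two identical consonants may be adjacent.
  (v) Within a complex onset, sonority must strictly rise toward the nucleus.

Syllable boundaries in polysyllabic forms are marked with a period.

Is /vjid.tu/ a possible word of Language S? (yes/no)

yes

/vjid.tu/ — σ1 onset /vj/ (2→5 rises), coda /d/ ok; σ2 onset /t/, coda /∅/ ok → phonotactically legal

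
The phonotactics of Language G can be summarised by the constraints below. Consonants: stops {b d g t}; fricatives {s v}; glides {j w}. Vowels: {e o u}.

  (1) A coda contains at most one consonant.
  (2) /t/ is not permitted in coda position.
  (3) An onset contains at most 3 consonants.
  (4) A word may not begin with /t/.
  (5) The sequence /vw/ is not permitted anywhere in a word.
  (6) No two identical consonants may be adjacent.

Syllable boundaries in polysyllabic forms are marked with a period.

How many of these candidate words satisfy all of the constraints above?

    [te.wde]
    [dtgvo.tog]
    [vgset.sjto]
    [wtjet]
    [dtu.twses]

1

[te.wde] — violates constraint 4: word begins with /t/ → phonotactically illegal
[dtgvo.tog] — violates constraint 3: syllable 1 onset /dtgv/ has 4 consonants (> 3) → phonotactically illegal
[vgset.sjto] — violates constraint 2: syllable 1 coda contains /t/ → phonotactically illegal
[wtjet] — violates constraint 2: syllable 1 coda contains /t/ → phonotactically illegal
[dtu.twses] — σ1 onset /dt/ (2C), coda /∅/ ok; σ2 onset /tws/ (3C), coda /s/ ok → phonotactically legal
Phonotactically legal: [dtu.twses] → 1.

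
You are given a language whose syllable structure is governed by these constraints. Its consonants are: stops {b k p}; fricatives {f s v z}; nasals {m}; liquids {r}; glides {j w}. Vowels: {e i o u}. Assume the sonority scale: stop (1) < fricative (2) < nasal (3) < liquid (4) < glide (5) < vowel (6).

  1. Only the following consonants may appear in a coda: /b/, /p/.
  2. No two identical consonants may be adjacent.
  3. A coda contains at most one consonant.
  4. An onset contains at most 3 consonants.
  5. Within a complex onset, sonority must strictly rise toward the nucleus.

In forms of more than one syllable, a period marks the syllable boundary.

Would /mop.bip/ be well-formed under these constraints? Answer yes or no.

/mop.bip/ — σ1 onset /m/, coda /p/ ok; σ2 onset /b/, coda /p/ ok → well-formed

yes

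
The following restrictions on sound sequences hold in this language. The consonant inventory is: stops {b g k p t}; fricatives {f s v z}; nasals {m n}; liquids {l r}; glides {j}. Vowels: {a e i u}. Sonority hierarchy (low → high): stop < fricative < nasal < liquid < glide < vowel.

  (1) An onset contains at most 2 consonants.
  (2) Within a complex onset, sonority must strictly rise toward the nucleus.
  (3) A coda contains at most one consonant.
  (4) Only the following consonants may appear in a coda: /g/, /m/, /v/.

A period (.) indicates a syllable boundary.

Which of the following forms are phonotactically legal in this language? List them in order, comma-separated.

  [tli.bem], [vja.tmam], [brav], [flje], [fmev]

[tli.bem], [vja.tmam], [brav], [fmev]

[tli.bem] — σ1 onset /tl/ (1→4 rises), coda /∅/ ok; σ2 onset /b/, coda /m/ ok → phonotactically legal
[vja.tmam] — σ1 onset /vj/ (2→5 rises), coda /∅/ ok; σ2 onset /tm/ (1→3 rises), coda /m/ ok → phonotactically legal
[brav] — σ1 onset /br/ (1→4 rises), coda /v/ ok → phonotactically legal
[flje] — violates constraint 1: syllable 1 onset /flj/ has 3 consonants (> 2) → phonotactically illegal
[fmev] — σ1 onset /fm/ (2→3 rises), coda /v/ ok → phonotactically legal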